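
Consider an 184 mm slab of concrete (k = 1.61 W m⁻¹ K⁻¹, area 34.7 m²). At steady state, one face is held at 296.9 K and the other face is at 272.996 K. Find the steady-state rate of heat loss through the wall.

Q = 7.26 kW

Q = kA·ΔT/L = 1.61 × 34.7 × |296.9 K − 272.996 K| / 0.184 = 7260 W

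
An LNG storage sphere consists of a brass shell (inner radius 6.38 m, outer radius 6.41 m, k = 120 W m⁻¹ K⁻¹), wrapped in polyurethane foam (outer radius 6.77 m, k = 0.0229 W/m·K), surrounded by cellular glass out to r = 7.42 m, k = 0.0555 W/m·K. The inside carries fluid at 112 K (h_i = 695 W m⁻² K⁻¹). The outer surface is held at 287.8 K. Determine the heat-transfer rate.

Q = 3.71 kW

Resistance network (inner→outer):
  R_conv,in = 1/(4πr²h) = 1/(4π·6.38²·695) = 2.813×10^-6 K/W
  R_brass = (1/6.38 − 1/6.41)/(4πk) = 7.336×10^-4/(4π·120) = 4.865×10^-7 K/W
  R_polyurethane foam = (1/6.41 − 1/6.77)/(4πk) = 0.008296/(4π·0.0229) = 0.02883 K/W
  R_cellular glass = (1/6.77 − 1/7.42)/(4πk) = 0.01294/(4π·0.0555) = 0.01855 K/W
ΣR = 2.813×10^-6 + 4.865×10^-7 + 0.02883 + 0.01855 = 0.04738 K/W
Q = ΔT/ΣR = (112 K − 287.8 K)/0.04738 = -3710 W
(Negative Q ⇒ heat flows inward; heat gain = 3710 W.)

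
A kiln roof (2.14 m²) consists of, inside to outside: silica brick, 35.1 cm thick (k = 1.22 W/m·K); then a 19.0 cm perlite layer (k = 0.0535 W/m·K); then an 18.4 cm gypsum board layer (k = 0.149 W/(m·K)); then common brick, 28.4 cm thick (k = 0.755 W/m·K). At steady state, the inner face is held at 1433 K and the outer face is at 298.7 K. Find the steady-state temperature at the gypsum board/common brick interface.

Resistance network (inner→outer):
  R_silica brick = L/(kA) = 0.351/(1.22·2.14) = 0.1344 K/W
  R_perlite = L/(kA) = 0.190/(0.0535·2.14) = 1.660 K/W
  R_gypsum board = L/(kA) = 0.184/(0.149·2.14) = 0.5771 K/W
  R_common brick = L/(kA) = 0.284/(0.755·2.14) = 0.1758 K/W
ΣR = 0.1344 + 1.660 + 0.5771 + 0.1758 = 2.547 K/W
Q = ΔT/ΣR = (1433 K − 298.7 K)/2.547 = 445.3 W
From the inner boundary to the gypsum board/common brick interface, ΣR_partial = 2.371 K/W.
T_interface = T_in − Q·ΣR_partial = 1433 K − (445.3)(2.371) = 377 K

T = 377 K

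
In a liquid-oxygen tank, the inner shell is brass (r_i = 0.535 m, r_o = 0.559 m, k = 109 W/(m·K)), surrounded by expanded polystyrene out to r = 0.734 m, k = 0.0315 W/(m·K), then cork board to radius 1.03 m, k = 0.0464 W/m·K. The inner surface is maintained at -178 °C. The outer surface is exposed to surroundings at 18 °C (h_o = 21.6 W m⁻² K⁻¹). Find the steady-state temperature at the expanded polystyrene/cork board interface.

Resistance network (inner→outer):
  R_brass = (1/0.535 − 1/0.559)/(4πk) = 0.08025/(4π·109) = 5.859×10^-5 K/W
  R_expanded polystyrene = (1/0.559 − 1/0.734)/(4πk) = 0.4265/(4π·0.0315) = 1.077 K/W
  R_cork board = (1/0.734 − 1/1.03)/(4πk) = 0.3915/(4π·0.0464) = 0.6715 K/W
  R_conv,out = 1/(4πr²h) = 1/(4π·1.03²·21.6) = 0.003473 K/W
ΣR = 5.859×10^-5 + 1.077 + 0.6715 + 0.003473 = 1.752 K/W
Q = ΔT/ΣR = (-178 °C − 18 °C)/1.752 = -111.9 W
From the inner boundary to the expanded polystyrene/cork board interface, ΣR_partial = 1.077 K/W.
T_interface = T_in − Q·ΣR_partial = -178 °C − (-111.9)(1.077) = -57.5 °C

T = -57.5 °C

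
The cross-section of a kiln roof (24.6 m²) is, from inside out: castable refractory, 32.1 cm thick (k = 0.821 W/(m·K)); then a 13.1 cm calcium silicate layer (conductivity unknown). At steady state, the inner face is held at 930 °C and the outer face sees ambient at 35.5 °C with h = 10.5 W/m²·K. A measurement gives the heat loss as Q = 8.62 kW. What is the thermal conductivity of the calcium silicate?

k = 0.0634 W/m·K

ΣR = ΔT/Q = |930 − 35.5|/8620 = 0.1038 K/W
Known resistances:
  R_castable refractory = L/(kA) = 0.321/(0.821·24.6) = 0.01589 K/W
  R_conv,out = 1/(hA) = 1/(10.5·24.6) = 0.003871 K/W
R_calcium silicate = ΣR − ΣR_known = 0.1038 − 0.01976 = 0.08404 K/W
L/(kA) = 0.08404 ⇒ k = 0.131/(0.08404·24.6) = 0.0634 W/m·K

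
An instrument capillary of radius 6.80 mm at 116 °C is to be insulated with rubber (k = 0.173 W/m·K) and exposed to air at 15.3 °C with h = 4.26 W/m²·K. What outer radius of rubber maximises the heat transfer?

r_cr = 4.06 cm

For a cylinder, r_cr = k_ins/h = 0.173/4.26 = 0.0406 m = 4.06 cm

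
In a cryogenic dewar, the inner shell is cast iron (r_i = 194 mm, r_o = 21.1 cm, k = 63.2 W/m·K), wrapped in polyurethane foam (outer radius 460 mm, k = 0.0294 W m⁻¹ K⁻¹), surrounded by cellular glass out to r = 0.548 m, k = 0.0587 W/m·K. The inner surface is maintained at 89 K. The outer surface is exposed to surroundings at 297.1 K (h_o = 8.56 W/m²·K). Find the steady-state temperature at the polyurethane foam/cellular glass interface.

T = 283.0 K

Series thermal resistances, inner to outer:
  R_cast iron = (1/0.194 − 1/0.211)/(4πk) = 0.4153/(4π·63.2) = 5.229×10^-4 K/W
  R_polyurethane foam = (1/0.211 − 1/0.460)/(4πk) = 2.565/(4π·0.0294) = 6.944 K/W
  R_cellular glass = (1/0.460 − 1/0.548)/(4πk) = 0.3491/(4π·0.0587) = 0.4733 K/W
  R_conv,out = 1/(4πr²h) = 1/(4π·0.548²·8.56) = 0.03096 K/W
ΣR = 5.229×10^-4 + 6.944 + 0.4733 + 0.03096 = 7.449 K/W
Q = ΔT/ΣR = (89 K − 297.1 K)/7.449 = -27.94 W
From the inner boundary to the polyurethane foam/cellular glass interface, ΣR_partial = 6.945 K/W.
T_interface = T_in − Q·ΣR_partial = 89 K − (-27.94)(6.945) = 283.0 K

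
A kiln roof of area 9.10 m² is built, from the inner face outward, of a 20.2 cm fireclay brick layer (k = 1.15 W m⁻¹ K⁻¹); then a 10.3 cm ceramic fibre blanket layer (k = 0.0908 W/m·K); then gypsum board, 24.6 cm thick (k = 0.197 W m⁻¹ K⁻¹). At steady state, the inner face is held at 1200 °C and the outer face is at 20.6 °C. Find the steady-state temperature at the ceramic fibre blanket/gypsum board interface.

T = 596 °C

Series thermal resistances, inner to outer:
  R_fireclay brick = L/(kA) = 0.202/(1.15·9.10) = 0.01930 K/W
  R_ceramic fibre blanket = L/(kA) = 0.103/(0.0908·9.10) = 0.1247 K/W
  R_gypsum board = L/(kA) = 0.246/(0.197·9.10) = 0.1372 K/W
ΣR = 0.01930 + 0.1247 + 0.1372 = 0.2812 K/W
Q = ΔT/ΣR = (1200 °C − 20.6 °C)/0.2812 = 4194 W
From the inner boundary to the ceramic fibre blanket/gypsum board interface, ΣR_partial = 0.1440 K/W.
T_interface = T_in − Q·ΣR_partial = 1200 °C − (4194)(0.1440) = 596 °C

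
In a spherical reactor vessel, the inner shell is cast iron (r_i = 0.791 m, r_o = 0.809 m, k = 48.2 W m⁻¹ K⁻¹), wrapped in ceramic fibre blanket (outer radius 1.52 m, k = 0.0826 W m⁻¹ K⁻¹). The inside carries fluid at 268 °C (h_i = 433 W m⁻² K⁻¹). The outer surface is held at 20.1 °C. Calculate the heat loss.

Q = 445 W

Resistance network (inner→outer):
  R_conv,in = 1/(4πr²h) = 1/(4π·0.791²·433) = 2.937×10^-4 K/W
  R_cast iron = (1/0.791 − 1/0.809)/(4πk) = 0.02813/(4π·48.2) = 4.644×10^-5 K/W
  R_ceramic fibre blanket = (1/0.809 − 1/1.52)/(4πk) = 0.5782/(4π·0.0826) = 0.5570 K/W
ΣR = 2.937×10^-4 + 4.644×10^-5 + 0.5570 = 0.5573 K/W
Q = ΔT/ΣR = (268 °C − 20.1 °C)/0.5573 = 445 W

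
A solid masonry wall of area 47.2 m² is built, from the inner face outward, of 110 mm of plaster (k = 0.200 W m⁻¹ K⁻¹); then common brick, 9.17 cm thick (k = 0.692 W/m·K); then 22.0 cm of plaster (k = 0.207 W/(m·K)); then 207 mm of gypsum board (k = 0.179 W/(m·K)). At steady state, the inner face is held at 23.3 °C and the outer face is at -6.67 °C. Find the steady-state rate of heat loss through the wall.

Series thermal resistances, inner to outer:
  R_plaster = L/(kA) = 0.110/(0.200·47.2) = 0.01165 K/W
  R_common brick = L/(kA) = 0.0917/(0.692·47.2) = 0.002808 K/W
  R_plaster = L/(kA) = 0.220/(0.207·47.2) = 0.02252 K/W
  R_gypsum board = L/(kA) = 0.207/(0.179·47.2) = 0.02450 K/W
ΣR = 0.01165 + 0.002808 + 0.02252 + 0.02450 = 0.06148 K/W
Q = ΔT/ΣR = (23.3 °C − -6.67 °C)/0.06148 = 487 W

Q = 487 W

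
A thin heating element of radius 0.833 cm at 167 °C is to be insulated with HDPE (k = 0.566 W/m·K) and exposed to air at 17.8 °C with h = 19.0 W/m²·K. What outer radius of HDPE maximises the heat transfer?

r_cr = 2.98 cm

For a cylinder, r_cr = k_ins/h = 0.566/19.0 = 0.0298 m = 2.98 cm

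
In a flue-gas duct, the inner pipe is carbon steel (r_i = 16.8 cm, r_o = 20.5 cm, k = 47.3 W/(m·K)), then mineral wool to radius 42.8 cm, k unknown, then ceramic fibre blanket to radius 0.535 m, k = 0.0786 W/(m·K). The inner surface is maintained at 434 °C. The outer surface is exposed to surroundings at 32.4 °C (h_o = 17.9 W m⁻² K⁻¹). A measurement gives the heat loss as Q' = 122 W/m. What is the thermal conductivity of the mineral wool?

ΣR = ΔT/Q' = |434 − 32.4|/122 = 3.292 m·K/W
Known resistances:
  R'_carbon steel = ln(0.205/0.168)/(2πk) = 0.1990/(2π·47.3) = 6.697×10^-4 m·K/W
  R'_ceramic fibre blanket = ln(0.535/0.428)/(2πk) = 0.2231/(2π·0.0786) = 0.4518 m·K/W
  R'_conv,out = 1/(2πr h) = 1/(2π·0.535·17.9) = 0.01662 m·K/W
R_mineral wool = ΣR − ΣR_known = 3.292 − 0.4691 = 2.823 m·K/W
ln(r₂/r₁)/(2πk) = 2.823 ⇒ k = 0.7361/(2π·2.823) = 0.0415 W/m·K

k = 0.0415 W/m·K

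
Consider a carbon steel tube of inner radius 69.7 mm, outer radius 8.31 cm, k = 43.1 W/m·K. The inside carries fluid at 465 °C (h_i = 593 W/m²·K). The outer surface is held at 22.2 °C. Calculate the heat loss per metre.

Series thermal resistances, inner to outer:
  R'_conv,in = 1/(2πr h) = 1/(2π·0.0697·593) = 0.003851 m·K/W
  R'_carbon steel = ln(0.0831/0.0697)/(2πk) = 0.1758/(2π·43.1) = 6.493×10^-4 m·K/W
ΣR = 0.003851 + 6.493×10^-4 = 0.004500 m·K/W
Q' = ΔT/ΣR = (465 °C − 22.2 °C)/0.004500 = 98400 W/m

Q' = 98.4 kW/m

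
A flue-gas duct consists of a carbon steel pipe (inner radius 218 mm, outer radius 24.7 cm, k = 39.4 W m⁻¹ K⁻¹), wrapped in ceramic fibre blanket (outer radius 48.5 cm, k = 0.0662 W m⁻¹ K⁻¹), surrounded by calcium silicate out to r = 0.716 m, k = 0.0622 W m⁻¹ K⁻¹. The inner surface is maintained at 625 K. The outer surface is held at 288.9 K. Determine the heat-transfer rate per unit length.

Treat each layer as a resistance in series:
  R'_carbon steel = ln(0.247/0.218)/(2πk) = 0.1249/(2π·39.4) = 5.045×10^-4 m·K/W
  R'_ceramic fibre blanket = ln(0.485/0.247)/(2πk) = 0.6748/(2π·0.0662) = 1.622 m·K/W
  R'_calcium silicate = ln(0.716/0.485)/(2πk) = 0.3895/(2π·0.0622) = 0.9967 m·K/W
ΣR = 5.045×10^-4 + 1.622 + 0.9967 = 2.619 m·K/W
Q' = ΔT/ΣR = (625 K − 288.9 K)/2.619 = 128 W/m

Q' = 128 W/m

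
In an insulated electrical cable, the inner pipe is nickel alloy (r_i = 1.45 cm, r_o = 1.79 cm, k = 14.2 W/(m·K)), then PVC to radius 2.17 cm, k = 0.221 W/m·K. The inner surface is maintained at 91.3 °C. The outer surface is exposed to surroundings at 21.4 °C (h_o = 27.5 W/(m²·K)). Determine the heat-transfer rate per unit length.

Q' = 171 W/m

Series thermal resistances, inner to outer:
  R'_nickel alloy = ln(0.0179/0.0145)/(2πk) = 0.2107/(2π·14.2) = 0.002361 m·K/W
  R'_PVC = ln(0.0217/0.0179)/(2πk) = 0.1925/(2π·0.221) = 0.1386 m·K/W
  R'_conv,out = 1/(2πr h) = 1/(2π·0.0217·27.5) = 0.2667 m·K/W
ΣR = 0.002361 + 0.1386 + 0.2667 = 0.4077 m·K/W
Q' = ΔT/ΣR = (91.3 °C − 21.4 °C)/0.4077 = 171 W/m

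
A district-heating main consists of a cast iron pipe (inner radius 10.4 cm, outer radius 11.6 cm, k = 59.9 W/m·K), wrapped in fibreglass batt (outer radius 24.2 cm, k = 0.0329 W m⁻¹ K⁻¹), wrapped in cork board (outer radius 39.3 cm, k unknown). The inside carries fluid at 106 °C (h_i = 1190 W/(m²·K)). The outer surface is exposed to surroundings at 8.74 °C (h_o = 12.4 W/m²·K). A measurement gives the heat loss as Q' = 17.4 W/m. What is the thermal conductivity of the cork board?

ΣR = ΔT/Q' = |106 − 8.74|/17.4 = 5.590 m·K/W
Known resistances:
  R'_conv,in = 1/(2πr h) = 1/(2π·0.104·1190) = 0.001286 m·K/W
  R'_cast iron = ln(0.116/0.104)/(2πk) = 0.1092/(2π·59.9) = 2.901×10^-4 m·K/W
  R'_fibreglass batt = ln(0.242/0.116)/(2πk) = 0.7353/(2π·0.0329) = 3.557 m·K/W
  R'_conv,out = 1/(2πr h) = 1/(2π·0.393·12.4) = 0.03266 m·K/W
R_cork board = ΣR − ΣR_known = 5.590 − 3.591 = 1.999 m·K/W
ln(r₂/r₁)/(2πk) = 1.999 ⇒ k = 0.4849/(2π·1.999) = 0.0386 W/m·K

k = 0.0386 W/m·K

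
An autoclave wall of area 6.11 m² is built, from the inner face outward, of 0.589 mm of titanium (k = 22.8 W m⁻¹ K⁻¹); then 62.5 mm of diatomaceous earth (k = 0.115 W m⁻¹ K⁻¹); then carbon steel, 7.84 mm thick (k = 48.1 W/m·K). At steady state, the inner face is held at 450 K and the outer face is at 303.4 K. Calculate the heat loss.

Resistance network (inner→outer):
  R_titanium = L/(kA) = 5.89×10^-4/(22.8·6.11) = 4.228×10^-6 K/W
  R_diatomaceous earth = L/(kA) = 0.0625/(0.115·6.11) = 0.08895 K/W
  R_carbon steel = L/(kA) = 0.00784/(48.1·6.11) = 2.668×10^-5 K/W
ΣR = 4.228×10^-6 + 0.08895 + 2.668×10^-5 = 0.08898 K/W
Q = ΔT/ΣR = (450 K − 303.4 K)/0.08898 = 1650 W

Q = 1650 W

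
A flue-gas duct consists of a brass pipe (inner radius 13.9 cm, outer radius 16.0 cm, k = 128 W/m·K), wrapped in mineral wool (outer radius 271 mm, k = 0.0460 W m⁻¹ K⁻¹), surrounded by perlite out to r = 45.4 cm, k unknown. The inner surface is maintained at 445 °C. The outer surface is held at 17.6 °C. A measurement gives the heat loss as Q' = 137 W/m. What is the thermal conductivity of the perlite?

k = 0.0633 W/m·K

ΣR = ΔT/Q' = |445 − 17.6|/137 = 3.120 m·K/W
Known resistances:
  R'_brass = ln(0.160/0.139)/(2πk) = 0.1407/(2π·128) = 1.749×10^-4 m·K/W
  R'_mineral wool = ln(0.271/0.160)/(2πk) = 0.5269/(2π·0.0460) = 1.823 m·K/W
R_perlite = ΣR − ΣR_known = 3.120 − 1.823 = 1.297 m·K/W
ln(r₂/r₁)/(2πk) = 1.297 ⇒ k = 0.5160/(2π·1.297) = 0.0633 W/m·K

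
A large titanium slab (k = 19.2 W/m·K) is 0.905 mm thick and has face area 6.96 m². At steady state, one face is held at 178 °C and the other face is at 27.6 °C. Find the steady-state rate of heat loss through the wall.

Q = kA·ΔT/L = 19.2 × 6.96 × |178 °C − 27.6 °C| / 9.05×10^-4 = 2.22×10^7 W

Q = 22200 kW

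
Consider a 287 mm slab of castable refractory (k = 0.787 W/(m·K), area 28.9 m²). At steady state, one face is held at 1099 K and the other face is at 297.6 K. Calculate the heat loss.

Q = kA·ΔT/L = 0.787 × 28.9 × |1099 K − 297.6 K| / 0.287 = 63500 W

Q = 63500 W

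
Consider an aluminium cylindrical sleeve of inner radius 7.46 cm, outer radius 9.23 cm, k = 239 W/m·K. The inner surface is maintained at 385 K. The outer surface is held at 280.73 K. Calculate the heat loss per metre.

Q' = 7.35×10^5 W/m

Q' = 2πk·ΔT/ln(r₂/r₁) = 2π × 239 × 104.27 / ln(0.0923/0.0746) = 7.35×10^5 W/m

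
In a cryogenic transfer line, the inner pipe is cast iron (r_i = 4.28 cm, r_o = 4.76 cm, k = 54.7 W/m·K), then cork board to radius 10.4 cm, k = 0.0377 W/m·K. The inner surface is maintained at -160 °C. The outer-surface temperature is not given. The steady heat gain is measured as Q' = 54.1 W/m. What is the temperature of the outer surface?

Sum the resistances:
  R'_cast iron = ln(0.0476/0.0428)/(2πk) = 0.1063/(2π·54.7) = 3.093×10^-4 m·K/W
  R'_cork board = ln(0.104/0.0476)/(2πk) = 0.7816/(2π·0.0377) = 3.299 m·K/W
ΣR = 3.300 m·K/W
ΔT = Q'·ΣR = 54.1 × 3.300 = 178.5 K
Heat flows inward, so T_out = T_in + ΔT = -160 + 178.5 = 18.5 °C

T_out = 18.5 °C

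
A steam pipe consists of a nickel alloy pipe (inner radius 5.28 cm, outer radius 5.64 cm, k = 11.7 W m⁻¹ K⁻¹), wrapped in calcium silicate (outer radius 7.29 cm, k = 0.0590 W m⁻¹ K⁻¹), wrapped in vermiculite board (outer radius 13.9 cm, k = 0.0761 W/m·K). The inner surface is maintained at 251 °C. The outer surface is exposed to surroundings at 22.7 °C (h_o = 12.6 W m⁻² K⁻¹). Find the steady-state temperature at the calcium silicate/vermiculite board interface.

Series thermal resistances, inner to outer:
  R'_nickel alloy = ln(0.0564/0.0528)/(2πk) = 0.06596/(2π·11.7) = 8.972×10^-4 m·K/W
  R'_calcium silicate = ln(0.0729/0.0564)/(2πk) = 0.2566/(2π·0.0590) = 0.6922 m·K/W
  R'_vermiculite board = ln(0.139/0.0729)/(2πk) = 0.6454/(2π·0.0761) = 1.350 m·K/W
  R'_conv,out = 1/(2πr h) = 1/(2π·0.139·12.6) = 0.09087 m·K/W
ΣR = 8.972×10^-4 + 0.6922 + 1.350 + 0.09087 = 2.134 m·K/W
Q' = ΔT/ΣR = (251 °C − 22.7 °C)/2.134 = 107.0 W/m
From the inner boundary to the calcium silicate/vermiculite board interface, ΣR_partial = 0.6931 m·K/W.
T_interface = T_in − Q'·ΣR_partial = 251 °C − (107.0)(0.6931) = 177 °C

T = 177 °C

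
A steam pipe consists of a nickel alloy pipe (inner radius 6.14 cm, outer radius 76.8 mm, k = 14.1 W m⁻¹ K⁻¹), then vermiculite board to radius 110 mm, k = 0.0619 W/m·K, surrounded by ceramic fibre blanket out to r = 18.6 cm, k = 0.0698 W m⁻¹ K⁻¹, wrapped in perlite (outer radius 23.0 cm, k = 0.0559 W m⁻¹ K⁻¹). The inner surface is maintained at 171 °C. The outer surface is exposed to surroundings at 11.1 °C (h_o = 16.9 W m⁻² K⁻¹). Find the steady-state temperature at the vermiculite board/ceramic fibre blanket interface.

Treat each layer as a resistance in series:
  R'_nickel alloy = ln(0.0768/0.0614)/(2πk) = 0.2238/(2π·14.1) = 0.002526 m·K/W
  R'_vermiculite board = ln(0.110/0.0768)/(2πk) = 0.3593/(2π·0.0619) = 0.9238 m·K/W
  R'_ceramic fibre blanket = ln(0.186/0.110)/(2πk) = 0.5253/(2π·0.0698) = 1.198 m·K/W
  R'_perlite = ln(0.230/0.186)/(2πk) = 0.2123/(2π·0.0559) = 0.6045 m·K/W
  R'_conv,out = 1/(2πr h) = 1/(2π·0.230·16.9) = 0.04095 m·K/W
ΣR = 0.002526 + 0.9238 + 1.198 + 0.6045 + 0.04095 = 2.770 m·K/W
Q' = ΔT/ΣR = (171 °C − 11.1 °C)/2.770 = 57.73 W/m
From the inner boundary to the vermiculite board/ceramic fibre blanket interface, ΣR_partial = 0.9263 m·K/W.
T_interface = T_in − Q'·ΣR_partial = 171 °C − (57.73)(0.9263) = 118 °C

T = 118 °C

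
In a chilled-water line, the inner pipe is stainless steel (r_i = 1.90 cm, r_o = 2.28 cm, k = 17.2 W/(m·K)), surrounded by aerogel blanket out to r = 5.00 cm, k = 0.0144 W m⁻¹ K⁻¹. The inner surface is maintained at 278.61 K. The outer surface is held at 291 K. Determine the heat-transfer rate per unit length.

Q' = 1.43 W/m

Treat each layer as a resistance in series:
  R'_stainless steel = ln(0.0228/0.0190)/(2πk) = 0.1823/(2π·17.2) = 0.001687 m·K/W
  R'_aerogel blanket = ln(0.0500/0.0228)/(2πk) = 0.7853/(2π·0.0144) = 8.679 m·K/W
ΣR = 0.001687 + 8.679 = 8.681 m·K/W
Q' = ΔT/ΣR = (278.61 K − 291 K)/8.681 = -1.43 W/m
(Negative Q' ⇒ heat flows inward; heat gain = 1.43 W/m.)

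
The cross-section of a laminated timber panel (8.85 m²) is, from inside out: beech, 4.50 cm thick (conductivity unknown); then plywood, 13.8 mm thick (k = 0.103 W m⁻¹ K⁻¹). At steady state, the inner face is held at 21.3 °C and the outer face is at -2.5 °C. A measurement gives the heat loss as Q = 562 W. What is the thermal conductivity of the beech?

ΣR = ΔT/Q = |21.3 − -2.5|/562 = 0.04235 K/W
Known resistances:
  R_plywood = L/(kA) = 0.0138/(0.103·8.85) = 0.01514 K/W
R_beech = ΣR − ΣR_known = 0.04235 − 0.01514 = 0.02721 K/W
L/(kA) = 0.02721 ⇒ k = 0.0450/(0.02721·8.85) = 0.187 W/m·K

k = 0.187 W/m·K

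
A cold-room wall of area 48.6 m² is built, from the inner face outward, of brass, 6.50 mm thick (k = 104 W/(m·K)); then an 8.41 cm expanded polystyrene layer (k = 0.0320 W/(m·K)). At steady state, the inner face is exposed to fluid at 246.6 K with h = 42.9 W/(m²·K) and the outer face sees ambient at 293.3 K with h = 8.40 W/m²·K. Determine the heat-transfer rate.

Q = 819 W

Resistance network (inner→outer):
  R_conv,in = 1/(hA) = 1/(42.9·48.6) = 4.796×10^-4 K/W
  R_brass = L/(kA) = 0.00650/(104·48.6) = 1.286×10^-6 K/W
  R_expanded polystyrene = L/(kA) = 0.0841/(0.0320·48.6) = 0.05408 K/W
  R_conv,out = 1/(hA) = 1/(8.40·48.6) = 0.002450 K/W
ΣR = 4.796×10^-4 + 1.286×10^-6 + 0.05408 + 0.002450 = 0.05701 K/W
Q = ΔT/ΣR = (246.6 K − 293.3 K)/0.05701 = -819 W
(Negative Q ⇒ heat flows inward; heat gain = 819 W.)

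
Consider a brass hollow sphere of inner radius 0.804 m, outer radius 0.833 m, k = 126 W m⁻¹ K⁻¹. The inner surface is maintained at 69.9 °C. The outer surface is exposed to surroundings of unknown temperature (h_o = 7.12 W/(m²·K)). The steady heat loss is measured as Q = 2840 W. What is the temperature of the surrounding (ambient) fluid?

Sum the resistances:
  R_brass = (1/0.804 − 1/0.833)/(4πk) = 0.04330/(4π·126) = 2.735×10^-5 K/W
  R_conv,out = 1/(4πr²h) = 1/(4π·0.833²·7.12) = 0.01611 K/W
ΣR = 0.01613 K/W
ΔT = Q·ΣR = 2840 × 0.01613 = 45.81 K
Heat flows outward, so T_out = T_in − ΔT = 69.9 − 45.81 = 24.1 °C

T_out = 24.1 °C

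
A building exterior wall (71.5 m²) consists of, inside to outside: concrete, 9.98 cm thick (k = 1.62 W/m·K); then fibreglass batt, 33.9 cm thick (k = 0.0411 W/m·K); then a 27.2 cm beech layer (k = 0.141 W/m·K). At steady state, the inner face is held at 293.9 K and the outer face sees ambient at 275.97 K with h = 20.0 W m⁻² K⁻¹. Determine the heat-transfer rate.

Q = 125 W

Treat each layer as a resistance in series:
  R_concrete = L/(kA) = 0.0998/(1.62·71.5) = 8.616×10^-4 K/W
  R_fibreglass batt = L/(kA) = 0.339/(0.0411·71.5) = 0.1154 K/W
  R_beech = L/(kA) = 0.272/(0.141·71.5) = 0.02698 K/W
  R_conv,out = 1/(hA) = 1/(20.0·71.5) = 6.993×10^-4 K/W
ΣR = 8.616×10^-4 + 0.1154 + 0.02698 + 6.993×10^-4 = 0.1439 K/W
Q = ΔT/ΣR = (293.9 K − 275.97 K)/0.1439 = 125 W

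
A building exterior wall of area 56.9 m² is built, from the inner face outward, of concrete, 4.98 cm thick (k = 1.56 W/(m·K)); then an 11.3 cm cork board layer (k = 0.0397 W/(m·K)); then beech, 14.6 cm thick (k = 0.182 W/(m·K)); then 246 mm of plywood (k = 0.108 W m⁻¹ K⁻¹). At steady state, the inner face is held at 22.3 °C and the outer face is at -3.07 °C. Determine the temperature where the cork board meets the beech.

T = 10.0 °C

Series thermal resistances, inner to outer:
  R_concrete = L/(kA) = 0.0498/(1.56·56.9) = 5.610×10^-4 K/W
  R_cork board = L/(kA) = 0.113/(0.0397·56.9) = 0.05002 K/W
  R_beech = L/(kA) = 0.146/(0.182·56.9) = 0.01410 K/W
  R_plywood = L/(kA) = 0.246/(0.108·56.9) = 0.04003 K/W
ΣR = 5.610×10^-4 + 0.05002 + 0.01410 + 0.04003 = 0.1047 K/W
Q = ΔT/ΣR = (22.3 °C − -3.07 °C)/0.1047 = 242.3 W
From the inner boundary to the cork board/beech interface, ΣR_partial = 0.05058 K/W.
T_interface = T_in − Q·ΣR_partial = 22.3 °C − (242.3)(0.05058) = 10.0 °C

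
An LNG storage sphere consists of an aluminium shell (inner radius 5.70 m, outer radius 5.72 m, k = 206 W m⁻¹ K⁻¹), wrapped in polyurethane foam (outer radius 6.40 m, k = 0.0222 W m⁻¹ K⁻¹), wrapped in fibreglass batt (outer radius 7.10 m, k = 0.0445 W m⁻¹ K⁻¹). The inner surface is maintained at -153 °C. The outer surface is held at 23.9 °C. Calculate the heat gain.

Q = 1880 W

Treat each layer as a resistance in series:
  R_aluminium = (1/5.70 − 1/5.72)/(4πk) = 6.134×10^-4/(4π·206) = 2.370×10^-7 K/W
  R_polyurethane foam = (1/5.72 − 1/6.40)/(4πk) = 0.01858/(4π·0.0222) = 0.06658 K/W
  R_fibreglass batt = (1/6.40 − 1/7.10)/(4πk) = 0.01540/(4π·0.0445) = 0.02755 K/W
ΣR = 2.370×10^-7 + 0.06658 + 0.02755 = 0.09413 K/W
Q = ΔT/ΣR = (-153 °C − 23.9 °C)/0.09413 = -1880 W
(Negative Q ⇒ heat flows inward; heat gain = 1880 W.)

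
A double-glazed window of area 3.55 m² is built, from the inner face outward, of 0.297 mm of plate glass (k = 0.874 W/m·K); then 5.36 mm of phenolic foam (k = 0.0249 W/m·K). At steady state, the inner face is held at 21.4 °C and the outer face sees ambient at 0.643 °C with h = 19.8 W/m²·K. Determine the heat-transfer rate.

Q = 277 W

Treat each layer as a resistance in series:
  R_plate glass = L/(kA) = 2.97×10^-4/(0.874·3.55) = 9.572×10^-5 K/W
  R_phenolic foam = L/(kA) = 0.00536/(0.0249·3.55) = 0.06064 K/W
  R_conv,out = 1/(hA) = 1/(19.8·3.55) = 0.01423 K/W
ΣR = 9.572×10^-5 + 0.06064 + 0.01423 = 0.07497 K/W
Q = ΔT/ΣR = (21.4 °C − 0.643 °C)/0.07497 = 277 W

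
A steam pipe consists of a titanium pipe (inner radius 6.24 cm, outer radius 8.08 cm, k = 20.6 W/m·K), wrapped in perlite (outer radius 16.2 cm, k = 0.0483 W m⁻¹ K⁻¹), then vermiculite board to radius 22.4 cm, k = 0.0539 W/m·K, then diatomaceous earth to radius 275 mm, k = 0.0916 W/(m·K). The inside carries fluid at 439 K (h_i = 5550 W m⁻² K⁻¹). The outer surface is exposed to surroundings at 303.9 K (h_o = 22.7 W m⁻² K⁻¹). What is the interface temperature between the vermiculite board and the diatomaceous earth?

T = 318.1 K

Series thermal resistances, inner to outer:
  R'_conv,in = 1/(2πr h) = 1/(2π·0.0624·5550) = 4.596×10^-4 m·K/W
  R'_titanium = ln(0.0808/0.0624)/(2πk) = 0.2584/(2π·20.6) = 0.001996 m·K/W
  R'_perlite = ln(0.162/0.0808)/(2πk) = 0.6956/(2π·0.0483) = 2.292 m·K/W
  R'_vermiculite board = ln(0.224/0.162)/(2πk) = 0.3240/(2π·0.0539) = 0.9568 m·K/W
  R'_diatomaceous earth = ln(0.275/0.224)/(2πk) = 0.2051/(2π·0.0916) = 0.3564 m·K/W
  R'_conv,out = 1/(2πr h) = 1/(2π·0.275·22.7) = 0.02550 m·K/W
ΣR = 4.596×10^-4 + 0.001996 + 2.292 + 0.9568 + 0.3564 + 0.02550 = 3.633 m·K/W
Q' = ΔT/ΣR = (439 K − 303.9 K)/3.633 = 37.19 W/m
From the inner boundary to the vermiculite board/diatomaceous earth interface, ΣR_partial = 3.251 m·K/W.
T_interface = T_in − Q'·ΣR_partial = 439 K − (37.19)(3.251) = 318.1 K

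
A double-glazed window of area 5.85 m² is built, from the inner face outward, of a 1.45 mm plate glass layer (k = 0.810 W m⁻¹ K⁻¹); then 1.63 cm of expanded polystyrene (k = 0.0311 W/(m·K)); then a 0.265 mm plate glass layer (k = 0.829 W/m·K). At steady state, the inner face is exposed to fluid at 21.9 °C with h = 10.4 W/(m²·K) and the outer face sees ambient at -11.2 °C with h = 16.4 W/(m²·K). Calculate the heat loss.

Q = 283 W

Series thermal resistances, inner to outer:
  R_conv,in = 1/(hA) = 1/(10.4·5.85) = 0.01644 K/W
  R_plate glass = L/(kA) = 0.00145/(0.810·5.85) = 3.060×10^-4 K/W
  R_expanded polystyrene = L/(kA) = 0.0163/(0.0311·5.85) = 0.08959 K/W
  R_plate glass = L/(kA) = 2.65×10^-4/(0.829·5.85) = 5.464×10^-5 K/W
  R_conv,out = 1/(hA) = 1/(16.4·5.85) = 0.01042 K/W
ΣR = 0.01644 + 3.060×10^-4 + 0.08959 + 5.464×10^-5 + 0.01042 = 0.1168 K/W
Q = ΔT/ΣR = (21.9 °C − -11.2 °C)/0.1168 = 283 W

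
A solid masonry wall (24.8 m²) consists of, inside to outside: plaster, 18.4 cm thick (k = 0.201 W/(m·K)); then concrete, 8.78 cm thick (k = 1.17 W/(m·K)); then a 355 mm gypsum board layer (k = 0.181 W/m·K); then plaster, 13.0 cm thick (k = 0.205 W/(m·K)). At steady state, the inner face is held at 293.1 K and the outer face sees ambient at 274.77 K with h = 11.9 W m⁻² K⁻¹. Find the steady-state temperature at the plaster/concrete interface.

Treat each layer as a resistance in series:
  R_plaster = L/(kA) = 0.184/(0.201·24.8) = 0.03691 K/W
  R_concrete = L/(kA) = 0.0878/(1.17·24.8) = 0.003026 K/W
  R_gypsum board = L/(kA) = 0.355/(0.181·24.8) = 0.07909 K/W
  R_plaster = L/(kA) = 0.130/(0.205·24.8) = 0.02557 K/W
  R_conv,out = 1/(hA) = 1/(11.9·24.8) = 0.003388 K/W
ΣR = 0.03691 + 0.003026 + 0.07909 + 0.02557 + 0.003388 = 0.1480 K/W
Q = ΔT/ΣR = (293.1 K − 274.77 K)/0.1480 = 123.9 W
From the inner boundary to the plaster/concrete interface, ΣR_partial = 0.03691 K/W.
T_interface = T_in − Q·ΣR_partial = 293.1 K − (123.9)(0.03691) = 288.5 K

T = 288.5 K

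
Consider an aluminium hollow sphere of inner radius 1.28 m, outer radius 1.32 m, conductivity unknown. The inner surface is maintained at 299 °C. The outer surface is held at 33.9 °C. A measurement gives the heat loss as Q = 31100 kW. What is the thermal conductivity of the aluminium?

ΣR = ΔT/Q = |299 − 33.9|/3.11×10^7 = 8.524×10^-6 K/W
(1/r₁−1/r₂)/(4πk) = 8.524×10^-6 ⇒ k = 0.02367/(4π·8.524×10^-6) = 221 W/m·K

k = 221 W/m·K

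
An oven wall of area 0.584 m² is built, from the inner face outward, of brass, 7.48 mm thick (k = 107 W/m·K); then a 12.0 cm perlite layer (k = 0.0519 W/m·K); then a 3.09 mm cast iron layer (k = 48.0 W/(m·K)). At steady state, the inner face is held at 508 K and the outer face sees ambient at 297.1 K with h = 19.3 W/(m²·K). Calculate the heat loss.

Q = 52.1 W

Treat each layer as a resistance in series:
  R_brass = L/(kA) = 0.00748/(107·0.584) = 1.197×10^-4 K/W
  R_perlite = L/(kA) = 0.120/(0.0519·0.584) = 3.959 K/W
  R_cast iron = L/(kA) = 0.00309/(48.0·0.584) = 1.102×10^-4 K/W
  R_conv,out = 1/(hA) = 1/(19.3·0.584) = 0.08872 K/W
ΣR = 1.197×10^-4 + 3.959 + 1.102×10^-4 + 0.08872 = 4.048 K/W
Q = ΔT/ΣR = (508 K − 297.1 K)/4.048 = 52.1 W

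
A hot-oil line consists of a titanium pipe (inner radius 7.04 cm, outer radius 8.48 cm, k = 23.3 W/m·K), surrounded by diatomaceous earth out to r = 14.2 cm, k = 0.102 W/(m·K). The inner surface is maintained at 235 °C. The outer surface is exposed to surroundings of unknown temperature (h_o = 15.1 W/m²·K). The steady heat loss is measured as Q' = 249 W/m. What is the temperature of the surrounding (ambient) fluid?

T_out = 15.9 °C

Sum the resistances:
  R'_titanium = ln(0.0848/0.0704)/(2πk) = 0.1861/(2π·23.3) = 0.001271 m·K/W
  R'_diatomaceous earth = ln(0.142/0.0848)/(2πk) = 0.5155/(2π·0.102) = 0.8044 m·K/W
  R'_conv,out = 1/(2πr h) = 1/(2π·0.142·15.1) = 0.07423 m·K/W
ΣR = 0.8799 m·K/W
ΔT = Q'·ΣR = 249 × 0.8799 = 219.1 K
Heat flows outward, so T_out = T_in − ΔT = 235 − 219.1 = 15.9 °C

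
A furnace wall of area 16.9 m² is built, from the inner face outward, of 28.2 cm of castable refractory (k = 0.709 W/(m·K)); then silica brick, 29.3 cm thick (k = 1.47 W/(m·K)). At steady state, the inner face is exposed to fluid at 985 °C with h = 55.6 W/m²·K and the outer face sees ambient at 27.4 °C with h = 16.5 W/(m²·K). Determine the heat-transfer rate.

Series thermal resistances, inner to outer:
  R_conv,in = 1/(hA) = 1/(55.6·16.9) = 0.001064 K/W
  R_castable refractory = L/(kA) = 0.282/(0.709·16.9) = 0.02354 K/W
  R_silica brick = L/(kA) = 0.293/(1.47·16.9) = 0.01179 K/W
  R_conv,out = 1/(hA) = 1/(16.5·16.9) = 0.003586 K/W
ΣR = 0.001064 + 0.02354 + 0.01179 + 0.003586 = 0.03998 K/W
Q = ΔT/ΣR = (985 °C − 27.4 °C)/0.03998 = 24000 W

Q = 24.0 kW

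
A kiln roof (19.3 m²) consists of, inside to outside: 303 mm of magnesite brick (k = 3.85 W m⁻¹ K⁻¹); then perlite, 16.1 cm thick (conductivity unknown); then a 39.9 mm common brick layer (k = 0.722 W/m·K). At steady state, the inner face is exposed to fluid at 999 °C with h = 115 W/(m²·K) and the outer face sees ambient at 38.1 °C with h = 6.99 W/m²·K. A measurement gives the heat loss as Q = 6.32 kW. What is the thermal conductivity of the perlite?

ΣR = ΔT/Q = |999 − 38.1|/6320 = 0.1520 K/W
Known resistances:
  R_conv,in = 1/(hA) = 1/(115·19.3) = 4.506×10^-4 K/W
  R_magnesite brick = L/(kA) = 0.303/(3.85·19.3) = 0.004078 K/W
  R_common brick = L/(kA) = 0.0399/(0.722·19.3) = 0.002863 K/W
  R_conv,out = 1/(hA) = 1/(6.99·19.3) = 0.007413 K/W
R_perlite = ΣR − ΣR_known = 0.1520 − 0.01480 = 0.1372 K/W
L/(kA) = 0.1372 ⇒ k = 0.161/(0.1372·19.3) = 0.0608 W/m·K

k = 0.0608 W/m·K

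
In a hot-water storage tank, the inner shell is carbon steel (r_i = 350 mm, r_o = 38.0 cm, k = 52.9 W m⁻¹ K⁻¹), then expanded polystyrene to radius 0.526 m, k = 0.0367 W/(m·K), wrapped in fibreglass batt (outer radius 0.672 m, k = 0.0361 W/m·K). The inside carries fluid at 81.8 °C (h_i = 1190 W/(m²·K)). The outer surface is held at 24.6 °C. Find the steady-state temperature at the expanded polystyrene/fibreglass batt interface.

T = 45.5 °C

Series thermal resistances, inner to outer:
  R_conv,in = 1/(4πr²h) = 1/(4π·0.350²·1190) = 5.459×10^-4 K/W
  R_carbon steel = (1/0.350 − 1/0.380)/(4πk) = 0.2256/(4π·52.9) = 3.393×10^-4 K/W
  R_expanded polystyrene = (1/0.380 − 1/0.526)/(4πk) = 0.7304/(4π·0.0367) = 1.584 K/W
  R_fibreglass batt = (1/0.526 − 1/0.672)/(4πk) = 0.4130/(4π·0.0361) = 0.9105 K/W
ΣR = 5.459×10^-4 + 3.393×10^-4 + 1.584 + 0.9105 = 2.495 K/W
Q = ΔT/ΣR = (81.8 °C − 24.6 °C)/2.495 = 22.93 W
From the inner boundary to the expanded polystyrene/fibreglass batt interface, ΣR_partial = 1.585 K/W.
T_interface = T_in − Q·ΣR_partial = 81.8 °C − (22.93)(1.585) = 45.5 °C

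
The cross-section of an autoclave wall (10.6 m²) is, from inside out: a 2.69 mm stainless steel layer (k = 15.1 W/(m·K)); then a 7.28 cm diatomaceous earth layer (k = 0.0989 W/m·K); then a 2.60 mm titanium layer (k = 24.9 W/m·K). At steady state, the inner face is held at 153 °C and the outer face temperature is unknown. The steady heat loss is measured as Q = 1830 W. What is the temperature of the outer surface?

T_out = 25.9 °C

Series resistances:
  R_stainless steel = L/(kA) = 0.00269/(15.1·10.6) = 1.681×10^-5 K/W
  R_diatomaceous earth = L/(kA) = 0.0728/(0.0989·10.6) = 0.06944 K/W
  R_titanium = L/(kA) = 0.00260/(24.9·10.6) = 9.851×10^-6 K/W
ΣR = 0.06947 K/W
ΔT = Q·ΣR = 1830 × 0.06947 = 127.1 K
Heat flows outward, so T_out = T_in − ΔT = 153 − 127.1 = 25.9 °C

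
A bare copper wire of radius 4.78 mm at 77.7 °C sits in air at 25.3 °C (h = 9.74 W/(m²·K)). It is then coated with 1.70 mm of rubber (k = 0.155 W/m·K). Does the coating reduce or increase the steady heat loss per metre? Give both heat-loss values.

increases: 15.3 → 18.5 W/m

Critical radius for a cylinder: r_cr = k/h = 0.0159 m = 1.59 cm.
Outer radius after coating: r₂ = 0.00478 + 0.00170 = 0.00648 m.
Since r₁ < r_cr and r₂ ≤ r_cr, the coating moves toward the maximum at r_cr — heat loss rises.
Bare: R = 1/(2πr₁h) = 3.418 m·K/W; Q = 52.4/3.418 = 15.3 W/m.
Coated: R = R_cond + R_conv = 2.834 m·K/W; Q = 52.4/2.834 = 18.5 W/m.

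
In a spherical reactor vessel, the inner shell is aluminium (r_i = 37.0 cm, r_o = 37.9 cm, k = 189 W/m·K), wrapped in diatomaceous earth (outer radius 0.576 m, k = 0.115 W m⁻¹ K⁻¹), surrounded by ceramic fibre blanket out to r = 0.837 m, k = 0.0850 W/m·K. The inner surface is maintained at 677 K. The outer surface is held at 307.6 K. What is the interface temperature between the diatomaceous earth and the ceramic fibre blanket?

T = 473 K

Resistance network (inner→outer):
  R_aluminium = (1/0.370 − 1/0.379)/(4πk) = 0.06418/(4π·189) = 2.702×10^-5 K/W
  R_diatomaceous earth = (1/0.379 − 1/0.576)/(4πk) = 0.9024/(4π·0.115) = 0.6244 K/W
  R_ceramic fibre blanket = (1/0.576 − 1/0.837)/(4πk) = 0.5414/(4π·0.0850) = 0.5068 K/W
ΣR = 2.702×10^-5 + 0.6244 + 0.5068 = 1.131 K/W
Q = ΔT/ΣR = (677 K − 307.6 K)/1.131 = 326.6 W
From the inner boundary to the diatomaceous earth/ceramic fibre blanket interface, ΣR_partial = 0.6244 K/W.
T_interface = T_in − Q·ΣR_partial = 677 K − (326.6)(0.6244) = 473 K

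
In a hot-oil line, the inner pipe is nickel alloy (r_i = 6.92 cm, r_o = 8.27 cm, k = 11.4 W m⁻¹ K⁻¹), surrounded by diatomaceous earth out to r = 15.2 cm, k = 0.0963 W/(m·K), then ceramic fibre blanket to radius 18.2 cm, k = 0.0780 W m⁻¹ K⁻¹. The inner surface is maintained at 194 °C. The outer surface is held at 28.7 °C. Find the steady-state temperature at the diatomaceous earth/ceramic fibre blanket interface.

T = 72.9 °C

Resistance network (inner→outer):
  R'_nickel alloy = ln(0.0827/0.0692)/(2πk) = 0.1782/(2π·11.4) = 0.002488 m·K/W
  R'_diatomaceous earth = ln(0.152/0.0827)/(2πk) = 0.6087/(2π·0.0963) = 1.006 m·K/W
  R'_ceramic fibre blanket = ln(0.182/0.152)/(2πk) = 0.1801/(2π·0.0780) = 0.3675 m·K/W
ΣR = 0.002488 + 1.006 + 0.3675 = 1.376 m·K/W
Q' = ΔT/ΣR = (194 °C − 28.7 °C)/1.376 = 120.1 W/m
From the inner boundary to the diatomaceous earth/ceramic fibre blanket interface, ΣR_partial = 1.008 m·K/W.
T_interface = T_in − Q'·ΣR_partial = 194 °C − (120.1)(1.008) = 72.9 °C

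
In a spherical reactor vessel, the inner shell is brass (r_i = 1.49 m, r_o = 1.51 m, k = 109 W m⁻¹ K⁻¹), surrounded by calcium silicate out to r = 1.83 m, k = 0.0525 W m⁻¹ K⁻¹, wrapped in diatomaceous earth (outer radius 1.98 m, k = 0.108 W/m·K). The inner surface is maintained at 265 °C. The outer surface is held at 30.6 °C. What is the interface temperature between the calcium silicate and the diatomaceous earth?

T = 65.3 °C

Treat each layer as a resistance in series:
  R_brass = (1/1.49 − 1/1.51)/(4πk) = 0.008889/(4π·109) = 6.490×10^-6 K/W
  R_calcium silicate = (1/1.51 − 1/1.83)/(4πk) = 0.1158/(4π·0.0525) = 0.1755 K/W
  R_diatomaceous earth = (1/1.83 − 1/1.98)/(4πk) = 0.04140/(4π·0.108) = 0.03050 K/W
ΣR = 6.490×10^-6 + 0.1755 + 0.03050 = 0.2060 K/W
Q = ΔT/ΣR = (265 °C − 30.6 °C)/0.2060 = 1138 W
From the inner boundary to the calcium silicate/diatomaceous earth interface, ΣR_partial = 0.1755 K/W.
T_interface = T_in − Q·ΣR_partial = 265 °C − (1138)(0.1755) = 65.3 °C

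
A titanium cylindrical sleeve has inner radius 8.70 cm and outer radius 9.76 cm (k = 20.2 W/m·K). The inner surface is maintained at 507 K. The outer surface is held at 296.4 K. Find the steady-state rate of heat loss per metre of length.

Q' = 2πk·ΔT/ln(r₂/r₁) = 2π × 20.2 × 210.6 / ln(0.0976/0.0870) = 2.32×10^5 W/m

Q' = 232 kW/m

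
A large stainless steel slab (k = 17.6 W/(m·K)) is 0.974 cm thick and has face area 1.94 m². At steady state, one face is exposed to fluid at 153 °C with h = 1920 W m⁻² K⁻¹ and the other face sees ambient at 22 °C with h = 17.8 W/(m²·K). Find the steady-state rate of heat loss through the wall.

Resistance network (inner→outer):
  R_conv,in = 1/(hA) = 1/(1920·1.94) = 2.685×10^-4 K/W
  R_stainless steel = L/(kA) = 0.00974/(17.6·1.94) = 2.853×10^-4 K/W
  R_conv,out = 1/(hA) = 1/(17.8·1.94) = 0.02896 K/W
ΣR = 2.685×10^-4 + 2.853×10^-4 + 0.02896 = 0.02951 K/W
Q = ΔT/ΣR = (153 °C − 22 °C)/0.02951 = 4440 W

Q = 4.44 kW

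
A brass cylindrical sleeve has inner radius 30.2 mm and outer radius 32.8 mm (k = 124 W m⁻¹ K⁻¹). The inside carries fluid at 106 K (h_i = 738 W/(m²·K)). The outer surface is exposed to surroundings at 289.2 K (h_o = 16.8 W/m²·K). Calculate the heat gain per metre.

Series thermal resistances, inner to outer:
  R'_conv,in = 1/(2πr h) = 1/(2π·0.0302·738) = 0.007141 m·K/W
  R'_brass = ln(0.0328/0.0302)/(2πk) = 0.08259/(2π·124) = 1.060×10^-4 m·K/W
  R'_conv,out = 1/(2πr h) = 1/(2π·0.0328·16.8) = 0.2888 m·K/W
ΣR = 0.007141 + 1.060×10^-4 + 0.2888 = 0.2960 m·K/W
Q' = ΔT/ΣR = (106 K − 289.2 K)/0.2960 = -619 W/m
(Negative Q' ⇒ heat flows inward; heat gain = 619 W/m.)

Q' = 619 W/m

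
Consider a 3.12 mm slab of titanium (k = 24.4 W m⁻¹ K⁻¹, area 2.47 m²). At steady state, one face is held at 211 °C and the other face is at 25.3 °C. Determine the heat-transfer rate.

Q = kA·ΔT/L = 24.4 × 2.47 × |211 °C − 25.3 °C| / 0.00312 = 3.59×10^6 W

Q = 3.59×10^6 W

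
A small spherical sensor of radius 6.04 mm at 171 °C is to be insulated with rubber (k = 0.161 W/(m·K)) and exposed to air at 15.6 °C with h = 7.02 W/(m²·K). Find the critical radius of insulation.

For a sphere, r_cr = 2k_ins/h = 2·0.161/7.02 = 0.0459 m = 4.59 cm

r_cr = 4.59 cm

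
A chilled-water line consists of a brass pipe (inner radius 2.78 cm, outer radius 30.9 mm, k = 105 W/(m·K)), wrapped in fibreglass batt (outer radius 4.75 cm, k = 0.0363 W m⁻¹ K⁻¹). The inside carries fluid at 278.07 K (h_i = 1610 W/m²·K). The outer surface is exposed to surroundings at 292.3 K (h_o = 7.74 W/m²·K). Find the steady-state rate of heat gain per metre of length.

Q' = 6.13 W/m

Series thermal resistances, inner to outer:
  R'_conv,in = 1/(2πr h) = 1/(2π·0.0278·1610) = 0.003556 m·K/W
  R'_brass = ln(0.0309/0.0278)/(2πk) = 0.1057/(2π·105) = 1.602×10^-4 m·K/W
  R'_fibreglass batt = ln(0.0475/0.0309)/(2πk) = 0.4300/(2π·0.0363) = 1.885 m·K/W
  R'_conv,out = 1/(2πr h) = 1/(2π·0.0475·7.74) = 0.4329 m·K/W
ΣR = 0.003556 + 1.602×10^-4 + 1.885 + 0.4329 = 2.322 m·K/W
Q' = ΔT/ΣR = (278.07 K − 292.3 K)/2.322 = -6.13 W/m
(Negative Q' ⇒ heat flows inward; heat gain = 6.13 W/m.)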